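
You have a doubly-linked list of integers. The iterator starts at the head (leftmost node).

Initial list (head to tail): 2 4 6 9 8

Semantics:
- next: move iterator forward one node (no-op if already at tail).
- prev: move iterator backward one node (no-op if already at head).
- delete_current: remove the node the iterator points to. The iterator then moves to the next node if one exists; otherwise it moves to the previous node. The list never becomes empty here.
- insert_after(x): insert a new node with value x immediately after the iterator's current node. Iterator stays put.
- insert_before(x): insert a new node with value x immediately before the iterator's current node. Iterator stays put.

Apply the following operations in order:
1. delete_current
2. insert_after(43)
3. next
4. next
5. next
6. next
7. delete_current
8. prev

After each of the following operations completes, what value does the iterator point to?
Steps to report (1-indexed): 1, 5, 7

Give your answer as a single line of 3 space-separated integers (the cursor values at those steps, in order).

Answer: 4 9 9

Derivation:
After 1 (delete_current): list=[4, 6, 9, 8] cursor@4
After 2 (insert_after(43)): list=[4, 43, 6, 9, 8] cursor@4
After 3 (next): list=[4, 43, 6, 9, 8] cursor@43
After 4 (next): list=[4, 43, 6, 9, 8] cursor@6
After 5 (next): list=[4, 43, 6, 9, 8] cursor@9
After 6 (next): list=[4, 43, 6, 9, 8] cursor@8
After 7 (delete_current): list=[4, 43, 6, 9] cursor@9
After 8 (prev): list=[4, 43, 6, 9] cursor@6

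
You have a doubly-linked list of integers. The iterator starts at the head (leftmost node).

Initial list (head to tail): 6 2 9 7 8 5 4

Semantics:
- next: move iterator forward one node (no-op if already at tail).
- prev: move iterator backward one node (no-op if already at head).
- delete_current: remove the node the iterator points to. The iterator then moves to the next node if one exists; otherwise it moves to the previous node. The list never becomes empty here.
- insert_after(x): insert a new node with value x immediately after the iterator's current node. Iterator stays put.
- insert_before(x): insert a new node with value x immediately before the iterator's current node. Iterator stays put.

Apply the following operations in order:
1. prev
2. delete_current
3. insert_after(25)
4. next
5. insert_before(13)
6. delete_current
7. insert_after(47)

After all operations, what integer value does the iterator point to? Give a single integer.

Answer: 9

Derivation:
After 1 (prev): list=[6, 2, 9, 7, 8, 5, 4] cursor@6
After 2 (delete_current): list=[2, 9, 7, 8, 5, 4] cursor@2
After 3 (insert_after(25)): list=[2, 25, 9, 7, 8, 5, 4] cursor@2
After 4 (next): list=[2, 25, 9, 7, 8, 5, 4] cursor@25
After 5 (insert_before(13)): list=[2, 13, 25, 9, 7, 8, 5, 4] cursor@25
After 6 (delete_current): list=[2, 13, 9, 7, 8, 5, 4] cursor@9
After 7 (insert_after(47)): list=[2, 13, 9, 47, 7, 8, 5, 4] cursor@9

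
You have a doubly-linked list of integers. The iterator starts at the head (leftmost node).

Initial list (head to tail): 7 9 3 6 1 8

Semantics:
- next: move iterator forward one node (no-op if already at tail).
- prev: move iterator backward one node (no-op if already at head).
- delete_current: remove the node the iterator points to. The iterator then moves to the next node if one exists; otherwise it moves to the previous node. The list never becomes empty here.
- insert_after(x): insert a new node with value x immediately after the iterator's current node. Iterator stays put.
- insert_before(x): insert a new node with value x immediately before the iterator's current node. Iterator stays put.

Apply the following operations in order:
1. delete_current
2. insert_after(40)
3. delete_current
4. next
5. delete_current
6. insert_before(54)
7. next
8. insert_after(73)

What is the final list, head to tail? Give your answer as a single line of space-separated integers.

Answer: 40 54 6 1 73 8

Derivation:
After 1 (delete_current): list=[9, 3, 6, 1, 8] cursor@9
After 2 (insert_after(40)): list=[9, 40, 3, 6, 1, 8] cursor@9
After 3 (delete_current): list=[40, 3, 6, 1, 8] cursor@40
After 4 (next): list=[40, 3, 6, 1, 8] cursor@3
After 5 (delete_current): list=[40, 6, 1, 8] cursor@6
After 6 (insert_before(54)): list=[40, 54, 6, 1, 8] cursor@6
After 7 (next): list=[40, 54, 6, 1, 8] cursor@1
After 8 (insert_after(73)): list=[40, 54, 6, 1, 73, 8] cursor@1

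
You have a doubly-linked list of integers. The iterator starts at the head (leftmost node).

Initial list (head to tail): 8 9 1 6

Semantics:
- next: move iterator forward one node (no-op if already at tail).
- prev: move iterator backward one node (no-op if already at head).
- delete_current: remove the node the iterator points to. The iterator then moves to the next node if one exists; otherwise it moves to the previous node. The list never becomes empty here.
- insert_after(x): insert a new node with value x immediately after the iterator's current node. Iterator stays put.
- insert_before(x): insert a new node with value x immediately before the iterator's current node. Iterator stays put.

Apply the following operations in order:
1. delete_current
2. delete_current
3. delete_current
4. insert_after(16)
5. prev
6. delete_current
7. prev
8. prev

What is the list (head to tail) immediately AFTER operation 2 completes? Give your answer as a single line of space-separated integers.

Answer: 1 6

Derivation:
After 1 (delete_current): list=[9, 1, 6] cursor@9
After 2 (delete_current): list=[1, 6] cursor@1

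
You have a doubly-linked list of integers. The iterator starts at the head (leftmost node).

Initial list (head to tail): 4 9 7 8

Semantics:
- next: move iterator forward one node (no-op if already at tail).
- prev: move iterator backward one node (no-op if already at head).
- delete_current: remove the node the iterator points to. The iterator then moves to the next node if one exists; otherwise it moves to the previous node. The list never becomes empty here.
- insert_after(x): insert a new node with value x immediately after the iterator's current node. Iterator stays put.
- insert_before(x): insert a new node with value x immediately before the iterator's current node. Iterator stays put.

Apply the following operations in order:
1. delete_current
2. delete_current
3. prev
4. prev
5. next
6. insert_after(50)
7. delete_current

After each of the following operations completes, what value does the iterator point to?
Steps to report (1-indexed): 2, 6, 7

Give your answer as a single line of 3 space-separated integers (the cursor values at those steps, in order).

Answer: 7 8 50

Derivation:
After 1 (delete_current): list=[9, 7, 8] cursor@9
After 2 (delete_current): list=[7, 8] cursor@7
After 3 (prev): list=[7, 8] cursor@7
After 4 (prev): list=[7, 8] cursor@7
After 5 (next): list=[7, 8] cursor@8
After 6 (insert_after(50)): list=[7, 8, 50] cursor@8
After 7 (delete_current): list=[7, 50] cursor@50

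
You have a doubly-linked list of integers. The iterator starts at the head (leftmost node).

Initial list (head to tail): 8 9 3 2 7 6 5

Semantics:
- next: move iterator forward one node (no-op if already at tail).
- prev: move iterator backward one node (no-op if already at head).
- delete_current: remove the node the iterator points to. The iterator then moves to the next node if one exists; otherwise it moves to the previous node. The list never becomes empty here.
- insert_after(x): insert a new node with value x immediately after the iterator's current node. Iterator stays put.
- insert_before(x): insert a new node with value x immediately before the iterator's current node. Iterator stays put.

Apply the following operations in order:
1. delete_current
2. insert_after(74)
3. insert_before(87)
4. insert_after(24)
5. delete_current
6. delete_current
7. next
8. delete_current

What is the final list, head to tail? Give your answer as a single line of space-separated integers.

After 1 (delete_current): list=[9, 3, 2, 7, 6, 5] cursor@9
After 2 (insert_after(74)): list=[9, 74, 3, 2, 7, 6, 5] cursor@9
After 3 (insert_before(87)): list=[87, 9, 74, 3, 2, 7, 6, 5] cursor@9
After 4 (insert_after(24)): list=[87, 9, 24, 74, 3, 2, 7, 6, 5] cursor@9
After 5 (delete_current): list=[87, 24, 74, 3, 2, 7, 6, 5] cursor@24
After 6 (delete_current): list=[87, 74, 3, 2, 7, 6, 5] cursor@74
After 7 (next): list=[87, 74, 3, 2, 7, 6, 5] cursor@3
After 8 (delete_current): list=[87, 74, 2, 7, 6, 5] cursor@2

Answer: 87 74 2 7 6 5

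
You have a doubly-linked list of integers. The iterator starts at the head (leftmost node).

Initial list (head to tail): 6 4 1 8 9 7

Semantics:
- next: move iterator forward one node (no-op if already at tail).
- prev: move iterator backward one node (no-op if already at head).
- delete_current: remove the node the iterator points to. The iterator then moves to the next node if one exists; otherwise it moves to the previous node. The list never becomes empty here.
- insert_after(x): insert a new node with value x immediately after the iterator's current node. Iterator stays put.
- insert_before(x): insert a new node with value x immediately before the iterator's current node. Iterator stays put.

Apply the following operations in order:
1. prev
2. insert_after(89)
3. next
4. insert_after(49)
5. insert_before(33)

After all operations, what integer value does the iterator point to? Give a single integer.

After 1 (prev): list=[6, 4, 1, 8, 9, 7] cursor@6
After 2 (insert_after(89)): list=[6, 89, 4, 1, 8, 9, 7] cursor@6
After 3 (next): list=[6, 89, 4, 1, 8, 9, 7] cursor@89
After 4 (insert_after(49)): list=[6, 89, 49, 4, 1, 8, 9, 7] cursor@89
After 5 (insert_before(33)): list=[6, 33, 89, 49, 4, 1, 8, 9, 7] cursor@89

Answer: 89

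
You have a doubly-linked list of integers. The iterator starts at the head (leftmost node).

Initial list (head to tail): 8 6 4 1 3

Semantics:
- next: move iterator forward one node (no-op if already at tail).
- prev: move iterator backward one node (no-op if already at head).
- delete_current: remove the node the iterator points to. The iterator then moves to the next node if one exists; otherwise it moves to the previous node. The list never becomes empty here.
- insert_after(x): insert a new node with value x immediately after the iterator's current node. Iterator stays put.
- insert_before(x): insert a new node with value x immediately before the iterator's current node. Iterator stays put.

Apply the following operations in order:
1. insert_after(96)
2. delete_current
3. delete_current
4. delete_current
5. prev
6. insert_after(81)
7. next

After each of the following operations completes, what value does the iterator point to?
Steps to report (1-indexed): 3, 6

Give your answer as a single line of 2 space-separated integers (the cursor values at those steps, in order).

Answer: 6 4

Derivation:
After 1 (insert_after(96)): list=[8, 96, 6, 4, 1, 3] cursor@8
After 2 (delete_current): list=[96, 6, 4, 1, 3] cursor@96
After 3 (delete_current): list=[6, 4, 1, 3] cursor@6
After 4 (delete_current): list=[4, 1, 3] cursor@4
After 5 (prev): list=[4, 1, 3] cursor@4
After 6 (insert_after(81)): list=[4, 81, 1, 3] cursor@4
After 7 (next): list=[4, 81, 1, 3] cursor@81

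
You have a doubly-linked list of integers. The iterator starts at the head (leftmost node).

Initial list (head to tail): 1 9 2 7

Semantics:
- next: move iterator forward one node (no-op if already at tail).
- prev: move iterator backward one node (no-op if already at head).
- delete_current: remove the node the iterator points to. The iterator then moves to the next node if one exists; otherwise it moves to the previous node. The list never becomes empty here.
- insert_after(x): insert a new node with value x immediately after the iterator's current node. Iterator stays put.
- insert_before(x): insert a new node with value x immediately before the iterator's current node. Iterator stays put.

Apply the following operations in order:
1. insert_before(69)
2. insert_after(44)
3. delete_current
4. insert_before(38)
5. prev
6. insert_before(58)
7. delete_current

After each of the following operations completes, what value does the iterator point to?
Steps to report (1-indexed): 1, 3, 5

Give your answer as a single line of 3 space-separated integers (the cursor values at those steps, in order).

After 1 (insert_before(69)): list=[69, 1, 9, 2, 7] cursor@1
After 2 (insert_after(44)): list=[69, 1, 44, 9, 2, 7] cursor@1
After 3 (delete_current): list=[69, 44, 9, 2, 7] cursor@44
After 4 (insert_before(38)): list=[69, 38, 44, 9, 2, 7] cursor@44
After 5 (prev): list=[69, 38, 44, 9, 2, 7] cursor@38
After 6 (insert_before(58)): list=[69, 58, 38, 44, 9, 2, 7] cursor@38
After 7 (delete_current): list=[69, 58, 44, 9, 2, 7] cursor@44

Answer: 1 44 38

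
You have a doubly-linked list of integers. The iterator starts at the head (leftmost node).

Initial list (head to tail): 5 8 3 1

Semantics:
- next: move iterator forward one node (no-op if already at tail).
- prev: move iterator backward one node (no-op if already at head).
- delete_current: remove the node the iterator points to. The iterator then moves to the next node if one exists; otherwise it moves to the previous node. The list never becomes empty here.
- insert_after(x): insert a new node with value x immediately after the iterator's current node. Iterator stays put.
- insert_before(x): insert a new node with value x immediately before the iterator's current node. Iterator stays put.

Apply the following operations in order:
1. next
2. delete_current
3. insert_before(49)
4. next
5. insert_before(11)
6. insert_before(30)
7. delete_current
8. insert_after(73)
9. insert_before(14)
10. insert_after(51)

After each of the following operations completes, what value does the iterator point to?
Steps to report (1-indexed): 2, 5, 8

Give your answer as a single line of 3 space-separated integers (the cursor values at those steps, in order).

Answer: 3 1 30

Derivation:
After 1 (next): list=[5, 8, 3, 1] cursor@8
After 2 (delete_current): list=[5, 3, 1] cursor@3
After 3 (insert_before(49)): list=[5, 49, 3, 1] cursor@3
After 4 (next): list=[5, 49, 3, 1] cursor@1
After 5 (insert_before(11)): list=[5, 49, 3, 11, 1] cursor@1
After 6 (insert_before(30)): list=[5, 49, 3, 11, 30, 1] cursor@1
After 7 (delete_current): list=[5, 49, 3, 11, 30] cursor@30
After 8 (insert_after(73)): list=[5, 49, 3, 11, 30, 73] cursor@30
After 9 (insert_before(14)): list=[5, 49, 3, 11, 14, 30, 73] cursor@30
After 10 (insert_after(51)): list=[5, 49, 3, 11, 14, 30, 51, 73] cursor@30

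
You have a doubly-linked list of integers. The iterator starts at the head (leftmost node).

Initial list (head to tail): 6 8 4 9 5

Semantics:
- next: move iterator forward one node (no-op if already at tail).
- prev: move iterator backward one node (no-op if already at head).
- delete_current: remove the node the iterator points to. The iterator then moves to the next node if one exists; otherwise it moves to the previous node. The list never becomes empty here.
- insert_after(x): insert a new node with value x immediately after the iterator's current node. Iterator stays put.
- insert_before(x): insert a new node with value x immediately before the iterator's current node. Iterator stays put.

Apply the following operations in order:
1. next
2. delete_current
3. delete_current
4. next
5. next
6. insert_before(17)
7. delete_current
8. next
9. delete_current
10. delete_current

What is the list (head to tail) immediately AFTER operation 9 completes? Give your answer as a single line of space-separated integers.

After 1 (next): list=[6, 8, 4, 9, 5] cursor@8
After 2 (delete_current): list=[6, 4, 9, 5] cursor@4
After 3 (delete_current): list=[6, 9, 5] cursor@9
After 4 (next): list=[6, 9, 5] cursor@5
After 5 (next): list=[6, 9, 5] cursor@5
After 6 (insert_before(17)): list=[6, 9, 17, 5] cursor@5
After 7 (delete_current): list=[6, 9, 17] cursor@17
After 8 (next): list=[6, 9, 17] cursor@17
After 9 (delete_current): list=[6, 9] cursor@9

Answer: 6 9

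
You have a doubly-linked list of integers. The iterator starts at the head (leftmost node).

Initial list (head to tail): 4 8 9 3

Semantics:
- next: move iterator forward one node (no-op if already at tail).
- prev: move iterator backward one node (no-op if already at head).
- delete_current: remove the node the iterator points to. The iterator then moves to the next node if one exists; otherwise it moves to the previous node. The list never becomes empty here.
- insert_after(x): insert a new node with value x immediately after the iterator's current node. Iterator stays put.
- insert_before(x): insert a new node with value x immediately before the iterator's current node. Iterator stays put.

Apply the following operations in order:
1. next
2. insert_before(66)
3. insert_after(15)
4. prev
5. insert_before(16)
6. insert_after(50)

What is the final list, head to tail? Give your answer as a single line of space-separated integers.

Answer: 4 16 66 50 8 15 9 3

Derivation:
After 1 (next): list=[4, 8, 9, 3] cursor@8
After 2 (insert_before(66)): list=[4, 66, 8, 9, 3] cursor@8
After 3 (insert_after(15)): list=[4, 66, 8, 15, 9, 3] cursor@8
After 4 (prev): list=[4, 66, 8, 15, 9, 3] cursor@66
After 5 (insert_before(16)): list=[4, 16, 66, 8, 15, 9, 3] cursor@66
After 6 (insert_after(50)): list=[4, 16, 66, 50, 8, 15, 9, 3] cursor@66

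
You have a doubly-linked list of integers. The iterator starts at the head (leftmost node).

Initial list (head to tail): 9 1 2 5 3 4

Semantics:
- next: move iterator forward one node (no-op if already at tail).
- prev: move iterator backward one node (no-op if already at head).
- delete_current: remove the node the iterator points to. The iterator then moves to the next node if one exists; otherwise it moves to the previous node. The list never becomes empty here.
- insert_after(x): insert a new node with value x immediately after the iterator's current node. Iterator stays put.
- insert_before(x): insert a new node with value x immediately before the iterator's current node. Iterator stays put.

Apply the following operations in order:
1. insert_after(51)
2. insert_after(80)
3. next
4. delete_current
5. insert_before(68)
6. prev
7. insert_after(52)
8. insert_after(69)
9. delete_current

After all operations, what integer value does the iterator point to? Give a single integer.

After 1 (insert_after(51)): list=[9, 51, 1, 2, 5, 3, 4] cursor@9
After 2 (insert_after(80)): list=[9, 80, 51, 1, 2, 5, 3, 4] cursor@9
After 3 (next): list=[9, 80, 51, 1, 2, 5, 3, 4] cursor@80
After 4 (delete_current): list=[9, 51, 1, 2, 5, 3, 4] cursor@51
After 5 (insert_before(68)): list=[9, 68, 51, 1, 2, 5, 3, 4] cursor@51
After 6 (prev): list=[9, 68, 51, 1, 2, 5, 3, 4] cursor@68
After 7 (insert_after(52)): list=[9, 68, 52, 51, 1, 2, 5, 3, 4] cursor@68
After 8 (insert_after(69)): list=[9, 68, 69, 52, 51, 1, 2, 5, 3, 4] cursor@68
After 9 (delete_current): list=[9, 69, 52, 51, 1, 2, 5, 3, 4] cursor@69

Answer: 69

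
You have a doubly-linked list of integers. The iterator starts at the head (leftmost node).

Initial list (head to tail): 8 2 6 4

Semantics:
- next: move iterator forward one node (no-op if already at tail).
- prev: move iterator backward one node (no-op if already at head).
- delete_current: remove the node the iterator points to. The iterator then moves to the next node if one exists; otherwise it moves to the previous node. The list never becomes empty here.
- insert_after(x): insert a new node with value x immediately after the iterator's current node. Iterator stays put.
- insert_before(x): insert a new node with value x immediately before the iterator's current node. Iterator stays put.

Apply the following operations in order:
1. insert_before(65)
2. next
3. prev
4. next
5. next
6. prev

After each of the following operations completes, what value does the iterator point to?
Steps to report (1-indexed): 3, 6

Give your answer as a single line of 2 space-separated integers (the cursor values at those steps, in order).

Answer: 8 2

Derivation:
After 1 (insert_before(65)): list=[65, 8, 2, 6, 4] cursor@8
After 2 (next): list=[65, 8, 2, 6, 4] cursor@2
After 3 (prev): list=[65, 8, 2, 6, 4] cursor@8
After 4 (next): list=[65, 8, 2, 6, 4] cursor@2
After 5 (next): list=[65, 8, 2, 6, 4] cursor@6
After 6 (prev): list=[65, 8, 2, 6, 4] cursor@2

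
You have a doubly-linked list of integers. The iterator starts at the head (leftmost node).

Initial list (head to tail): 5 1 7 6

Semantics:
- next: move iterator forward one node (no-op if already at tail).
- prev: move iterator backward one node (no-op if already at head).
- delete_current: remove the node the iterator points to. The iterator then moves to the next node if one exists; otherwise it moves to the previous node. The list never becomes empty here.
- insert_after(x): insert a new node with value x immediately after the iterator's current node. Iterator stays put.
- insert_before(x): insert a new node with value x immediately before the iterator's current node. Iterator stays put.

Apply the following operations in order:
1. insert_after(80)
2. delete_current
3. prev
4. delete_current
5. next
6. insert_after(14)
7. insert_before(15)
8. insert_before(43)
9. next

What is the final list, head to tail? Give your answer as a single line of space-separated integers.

After 1 (insert_after(80)): list=[5, 80, 1, 7, 6] cursor@5
After 2 (delete_current): list=[80, 1, 7, 6] cursor@80
After 3 (prev): list=[80, 1, 7, 6] cursor@80
After 4 (delete_current): list=[1, 7, 6] cursor@1
After 5 (next): list=[1, 7, 6] cursor@7
After 6 (insert_after(14)): list=[1, 7, 14, 6] cursor@7
After 7 (insert_before(15)): list=[1, 15, 7, 14, 6] cursor@7
After 8 (insert_before(43)): list=[1, 15, 43, 7, 14, 6] cursor@7
After 9 (next): list=[1, 15, 43, 7, 14, 6] cursor@14

Answer: 1 15 43 7 14 6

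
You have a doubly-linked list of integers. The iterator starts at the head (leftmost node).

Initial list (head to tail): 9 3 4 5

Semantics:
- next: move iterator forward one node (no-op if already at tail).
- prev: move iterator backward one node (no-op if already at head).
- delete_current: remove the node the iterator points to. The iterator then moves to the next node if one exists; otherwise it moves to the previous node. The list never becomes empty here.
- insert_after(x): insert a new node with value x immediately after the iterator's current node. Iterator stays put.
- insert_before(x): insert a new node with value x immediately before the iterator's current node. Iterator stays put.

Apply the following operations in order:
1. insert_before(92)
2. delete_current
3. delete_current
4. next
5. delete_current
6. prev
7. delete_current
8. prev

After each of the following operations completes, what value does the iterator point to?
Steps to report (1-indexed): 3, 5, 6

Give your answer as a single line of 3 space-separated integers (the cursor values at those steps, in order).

After 1 (insert_before(92)): list=[92, 9, 3, 4, 5] cursor@9
After 2 (delete_current): list=[92, 3, 4, 5] cursor@3
After 3 (delete_current): list=[92, 4, 5] cursor@4
After 4 (next): list=[92, 4, 5] cursor@5
After 5 (delete_current): list=[92, 4] cursor@4
After 6 (prev): list=[92, 4] cursor@92
After 7 (delete_current): list=[4] cursor@4
After 8 (prev): list=[4] cursor@4

Answer: 4 4 92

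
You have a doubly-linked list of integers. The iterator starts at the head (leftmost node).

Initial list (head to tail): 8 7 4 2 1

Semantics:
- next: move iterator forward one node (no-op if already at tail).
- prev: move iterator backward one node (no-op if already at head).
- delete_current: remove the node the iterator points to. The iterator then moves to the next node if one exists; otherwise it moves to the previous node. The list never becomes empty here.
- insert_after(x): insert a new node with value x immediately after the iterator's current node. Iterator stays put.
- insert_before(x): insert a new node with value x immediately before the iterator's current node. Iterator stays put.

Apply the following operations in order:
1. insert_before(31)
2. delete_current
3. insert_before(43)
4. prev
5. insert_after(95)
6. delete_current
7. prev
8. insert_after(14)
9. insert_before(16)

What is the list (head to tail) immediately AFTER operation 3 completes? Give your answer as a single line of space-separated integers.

Answer: 31 43 7 4 2 1

Derivation:
After 1 (insert_before(31)): list=[31, 8, 7, 4, 2, 1] cursor@8
After 2 (delete_current): list=[31, 7, 4, 2, 1] cursor@7
After 3 (insert_before(43)): list=[31, 43, 7, 4, 2, 1] cursor@7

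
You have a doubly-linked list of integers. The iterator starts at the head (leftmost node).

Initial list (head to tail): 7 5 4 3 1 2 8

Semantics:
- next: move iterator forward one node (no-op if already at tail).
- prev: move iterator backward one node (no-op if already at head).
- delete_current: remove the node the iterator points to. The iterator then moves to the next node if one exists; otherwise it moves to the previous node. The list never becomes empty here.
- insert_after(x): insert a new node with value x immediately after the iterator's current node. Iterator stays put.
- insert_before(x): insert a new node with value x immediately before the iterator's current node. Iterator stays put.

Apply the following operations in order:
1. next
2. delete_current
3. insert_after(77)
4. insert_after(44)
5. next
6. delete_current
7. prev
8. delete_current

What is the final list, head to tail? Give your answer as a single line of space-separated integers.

Answer: 7 77 3 1 2 8

Derivation:
After 1 (next): list=[7, 5, 4, 3, 1, 2, 8] cursor@5
After 2 (delete_current): list=[7, 4, 3, 1, 2, 8] cursor@4
After 3 (insert_after(77)): list=[7, 4, 77, 3, 1, 2, 8] cursor@4
After 4 (insert_after(44)): list=[7, 4, 44, 77, 3, 1, 2, 8] cursor@4
After 5 (next): list=[7, 4, 44, 77, 3, 1, 2, 8] cursor@44
After 6 (delete_current): list=[7, 4, 77, 3, 1, 2, 8] cursor@77
After 7 (prev): list=[7, 4, 77, 3, 1, 2, 8] cursor@4
After 8 (delete_current): list=[7, 77, 3, 1, 2, 8] cursor@77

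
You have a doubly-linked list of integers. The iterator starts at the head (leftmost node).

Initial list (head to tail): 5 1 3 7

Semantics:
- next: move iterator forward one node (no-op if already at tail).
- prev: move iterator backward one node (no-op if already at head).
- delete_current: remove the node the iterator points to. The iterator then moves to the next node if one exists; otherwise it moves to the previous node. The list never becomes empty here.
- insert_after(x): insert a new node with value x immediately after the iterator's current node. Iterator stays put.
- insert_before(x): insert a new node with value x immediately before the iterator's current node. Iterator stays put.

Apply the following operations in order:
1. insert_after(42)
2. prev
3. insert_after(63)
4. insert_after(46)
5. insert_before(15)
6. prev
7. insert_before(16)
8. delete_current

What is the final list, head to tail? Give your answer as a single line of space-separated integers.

After 1 (insert_after(42)): list=[5, 42, 1, 3, 7] cursor@5
After 2 (prev): list=[5, 42, 1, 3, 7] cursor@5
After 3 (insert_after(63)): list=[5, 63, 42, 1, 3, 7] cursor@5
After 4 (insert_after(46)): list=[5, 46, 63, 42, 1, 3, 7] cursor@5
After 5 (insert_before(15)): list=[15, 5, 46, 63, 42, 1, 3, 7] cursor@5
After 6 (prev): list=[15, 5, 46, 63, 42, 1, 3, 7] cursor@15
After 7 (insert_before(16)): list=[16, 15, 5, 46, 63, 42, 1, 3, 7] cursor@15
After 8 (delete_current): list=[16, 5, 46, 63, 42, 1, 3, 7] cursor@5

Answer: 16 5 46 63 42 1 3 7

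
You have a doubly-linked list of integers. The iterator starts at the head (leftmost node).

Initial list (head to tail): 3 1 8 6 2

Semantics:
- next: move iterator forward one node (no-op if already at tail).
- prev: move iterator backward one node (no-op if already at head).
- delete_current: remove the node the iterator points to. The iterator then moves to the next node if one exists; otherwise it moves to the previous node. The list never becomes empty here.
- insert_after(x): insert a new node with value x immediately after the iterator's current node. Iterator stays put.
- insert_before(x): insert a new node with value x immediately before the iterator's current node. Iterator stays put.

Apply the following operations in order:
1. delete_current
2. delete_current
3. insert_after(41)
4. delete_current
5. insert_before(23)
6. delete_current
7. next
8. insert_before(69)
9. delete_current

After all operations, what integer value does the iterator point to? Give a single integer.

Answer: 69

Derivation:
After 1 (delete_current): list=[1, 8, 6, 2] cursor@1
After 2 (delete_current): list=[8, 6, 2] cursor@8
After 3 (insert_after(41)): list=[8, 41, 6, 2] cursor@8
After 4 (delete_current): list=[41, 6, 2] cursor@41
After 5 (insert_before(23)): list=[23, 41, 6, 2] cursor@41
After 6 (delete_current): list=[23, 6, 2] cursor@6
After 7 (next): list=[23, 6, 2] cursor@2
After 8 (insert_before(69)): list=[23, 6, 69, 2] cursor@2
After 9 (delete_current): list=[23, 6, 69] cursor@69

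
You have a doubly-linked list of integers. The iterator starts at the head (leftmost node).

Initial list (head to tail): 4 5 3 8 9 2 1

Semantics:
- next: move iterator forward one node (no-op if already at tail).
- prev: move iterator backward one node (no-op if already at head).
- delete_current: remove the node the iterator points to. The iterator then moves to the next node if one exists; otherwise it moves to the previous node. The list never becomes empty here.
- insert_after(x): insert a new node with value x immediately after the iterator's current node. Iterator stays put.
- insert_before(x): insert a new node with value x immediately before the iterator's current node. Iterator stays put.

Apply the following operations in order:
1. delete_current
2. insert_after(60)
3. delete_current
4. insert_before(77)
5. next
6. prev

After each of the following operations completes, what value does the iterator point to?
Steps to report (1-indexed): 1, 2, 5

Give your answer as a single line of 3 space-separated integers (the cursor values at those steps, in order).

Answer: 5 5 3

Derivation:
After 1 (delete_current): list=[5, 3, 8, 9, 2, 1] cursor@5
After 2 (insert_after(60)): list=[5, 60, 3, 8, 9, 2, 1] cursor@5
After 3 (delete_current): list=[60, 3, 8, 9, 2, 1] cursor@60
After 4 (insert_before(77)): list=[77, 60, 3, 8, 9, 2, 1] cursor@60
After 5 (next): list=[77, 60, 3, 8, 9, 2, 1] cursor@3
After 6 (prev): list=[77, 60, 3, 8, 9, 2, 1] cursor@60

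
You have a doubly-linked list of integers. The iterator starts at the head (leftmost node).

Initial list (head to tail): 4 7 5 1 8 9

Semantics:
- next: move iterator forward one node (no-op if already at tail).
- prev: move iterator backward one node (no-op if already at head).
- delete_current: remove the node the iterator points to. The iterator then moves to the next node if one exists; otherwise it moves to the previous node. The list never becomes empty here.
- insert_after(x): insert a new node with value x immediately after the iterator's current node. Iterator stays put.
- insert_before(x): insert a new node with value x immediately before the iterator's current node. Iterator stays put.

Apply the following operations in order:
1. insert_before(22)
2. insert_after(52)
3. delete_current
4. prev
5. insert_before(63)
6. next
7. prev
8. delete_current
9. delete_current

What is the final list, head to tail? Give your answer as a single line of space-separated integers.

Answer: 63 7 5 1 8 9

Derivation:
After 1 (insert_before(22)): list=[22, 4, 7, 5, 1, 8, 9] cursor@4
After 2 (insert_after(52)): list=[22, 4, 52, 7, 5, 1, 8, 9] cursor@4
After 3 (delete_current): list=[22, 52, 7, 5, 1, 8, 9] cursor@52
After 4 (prev): list=[22, 52, 7, 5, 1, 8, 9] cursor@22
After 5 (insert_before(63)): list=[63, 22, 52, 7, 5, 1, 8, 9] cursor@22
After 6 (next): list=[63, 22, 52, 7, 5, 1, 8, 9] cursor@52
After 7 (prev): list=[63, 22, 52, 7, 5, 1, 8, 9] cursor@22
After 8 (delete_current): list=[63, 52, 7, 5, 1, 8, 9] cursor@52
After 9 (delete_current): list=[63, 7, 5, 1, 8, 9] cursor@7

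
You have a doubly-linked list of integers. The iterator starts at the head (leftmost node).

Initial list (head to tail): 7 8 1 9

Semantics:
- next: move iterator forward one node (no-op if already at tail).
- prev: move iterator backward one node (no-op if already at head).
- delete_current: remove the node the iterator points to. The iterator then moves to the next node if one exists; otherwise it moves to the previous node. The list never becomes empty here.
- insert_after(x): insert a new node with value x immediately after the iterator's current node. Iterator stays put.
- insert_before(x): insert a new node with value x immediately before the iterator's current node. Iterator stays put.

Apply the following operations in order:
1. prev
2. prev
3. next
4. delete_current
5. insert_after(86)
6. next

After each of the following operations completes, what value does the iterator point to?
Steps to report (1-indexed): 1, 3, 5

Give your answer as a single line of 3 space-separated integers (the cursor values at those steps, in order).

After 1 (prev): list=[7, 8, 1, 9] cursor@7
After 2 (prev): list=[7, 8, 1, 9] cursor@7
After 3 (next): list=[7, 8, 1, 9] cursor@8
After 4 (delete_current): list=[7, 1, 9] cursor@1
After 5 (insert_after(86)): list=[7, 1, 86, 9] cursor@1
After 6 (next): list=[7, 1, 86, 9] cursor@86

Answer: 7 8 1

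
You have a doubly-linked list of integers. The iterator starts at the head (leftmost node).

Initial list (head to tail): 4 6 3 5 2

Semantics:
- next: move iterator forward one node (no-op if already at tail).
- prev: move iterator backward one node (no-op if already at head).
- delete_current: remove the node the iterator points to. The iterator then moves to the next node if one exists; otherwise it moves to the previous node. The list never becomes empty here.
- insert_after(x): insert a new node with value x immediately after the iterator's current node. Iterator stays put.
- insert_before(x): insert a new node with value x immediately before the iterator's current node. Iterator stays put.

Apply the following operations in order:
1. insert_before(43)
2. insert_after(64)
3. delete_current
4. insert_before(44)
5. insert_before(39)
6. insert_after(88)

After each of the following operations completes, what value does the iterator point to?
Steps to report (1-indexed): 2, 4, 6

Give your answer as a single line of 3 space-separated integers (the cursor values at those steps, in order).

After 1 (insert_before(43)): list=[43, 4, 6, 3, 5, 2] cursor@4
After 2 (insert_after(64)): list=[43, 4, 64, 6, 3, 5, 2] cursor@4
After 3 (delete_current): list=[43, 64, 6, 3, 5, 2] cursor@64
After 4 (insert_before(44)): list=[43, 44, 64, 6, 3, 5, 2] cursor@64
After 5 (insert_before(39)): list=[43, 44, 39, 64, 6, 3, 5, 2] cursor@64
After 6 (insert_after(88)): list=[43, 44, 39, 64, 88, 6, 3, 5, 2] cursor@64

Answer: 4 64 64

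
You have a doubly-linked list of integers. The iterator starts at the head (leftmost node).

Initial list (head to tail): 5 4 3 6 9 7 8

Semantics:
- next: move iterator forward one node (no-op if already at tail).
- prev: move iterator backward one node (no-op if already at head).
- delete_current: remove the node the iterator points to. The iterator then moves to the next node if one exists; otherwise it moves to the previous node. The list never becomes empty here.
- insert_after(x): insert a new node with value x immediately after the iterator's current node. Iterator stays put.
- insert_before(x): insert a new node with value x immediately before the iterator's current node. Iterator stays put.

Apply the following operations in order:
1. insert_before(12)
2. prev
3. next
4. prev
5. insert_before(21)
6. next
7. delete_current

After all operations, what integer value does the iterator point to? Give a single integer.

Answer: 4

Derivation:
After 1 (insert_before(12)): list=[12, 5, 4, 3, 6, 9, 7, 8] cursor@5
After 2 (prev): list=[12, 5, 4, 3, 6, 9, 7, 8] cursor@12
After 3 (next): list=[12, 5, 4, 3, 6, 9, 7, 8] cursor@5
After 4 (prev): list=[12, 5, 4, 3, 6, 9, 7, 8] cursor@12
After 5 (insert_before(21)): list=[21, 12, 5, 4, 3, 6, 9, 7, 8] cursor@12
After 6 (next): list=[21, 12, 5, 4, 3, 6, 9, 7, 8] cursor@5
After 7 (delete_current): list=[21, 12, 4, 3, 6, 9, 7, 8] cursor@4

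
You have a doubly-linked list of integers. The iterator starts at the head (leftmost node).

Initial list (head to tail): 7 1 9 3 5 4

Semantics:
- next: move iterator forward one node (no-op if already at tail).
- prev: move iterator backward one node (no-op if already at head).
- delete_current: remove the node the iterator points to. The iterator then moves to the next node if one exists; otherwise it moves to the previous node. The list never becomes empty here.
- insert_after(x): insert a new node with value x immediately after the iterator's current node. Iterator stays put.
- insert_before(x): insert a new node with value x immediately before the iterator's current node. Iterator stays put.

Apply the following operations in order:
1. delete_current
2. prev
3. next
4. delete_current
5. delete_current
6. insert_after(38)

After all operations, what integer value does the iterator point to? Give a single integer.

After 1 (delete_current): list=[1, 9, 3, 5, 4] cursor@1
After 2 (prev): list=[1, 9, 3, 5, 4] cursor@1
After 3 (next): list=[1, 9, 3, 5, 4] cursor@9
After 4 (delete_current): list=[1, 3, 5, 4] cursor@3
After 5 (delete_current): list=[1, 5, 4] cursor@5
After 6 (insert_after(38)): list=[1, 5, 38, 4] cursor@5

Answer: 5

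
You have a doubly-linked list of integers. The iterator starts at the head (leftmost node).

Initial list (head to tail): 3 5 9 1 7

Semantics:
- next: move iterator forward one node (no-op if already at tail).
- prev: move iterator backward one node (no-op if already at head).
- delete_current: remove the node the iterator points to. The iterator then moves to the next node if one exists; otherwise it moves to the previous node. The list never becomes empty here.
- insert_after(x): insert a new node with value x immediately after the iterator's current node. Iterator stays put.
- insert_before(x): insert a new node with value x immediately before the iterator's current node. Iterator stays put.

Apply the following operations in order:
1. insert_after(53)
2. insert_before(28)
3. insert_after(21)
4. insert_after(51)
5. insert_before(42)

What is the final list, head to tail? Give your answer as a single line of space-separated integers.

After 1 (insert_after(53)): list=[3, 53, 5, 9, 1, 7] cursor@3
After 2 (insert_before(28)): list=[28, 3, 53, 5, 9, 1, 7] cursor@3
After 3 (insert_after(21)): list=[28, 3, 21, 53, 5, 9, 1, 7] cursor@3
After 4 (insert_after(51)): list=[28, 3, 51, 21, 53, 5, 9, 1, 7] cursor@3
After 5 (insert_before(42)): list=[28, 42, 3, 51, 21, 53, 5, 9, 1, 7] cursor@3

Answer: 28 42 3 51 21 53 5 9 1 7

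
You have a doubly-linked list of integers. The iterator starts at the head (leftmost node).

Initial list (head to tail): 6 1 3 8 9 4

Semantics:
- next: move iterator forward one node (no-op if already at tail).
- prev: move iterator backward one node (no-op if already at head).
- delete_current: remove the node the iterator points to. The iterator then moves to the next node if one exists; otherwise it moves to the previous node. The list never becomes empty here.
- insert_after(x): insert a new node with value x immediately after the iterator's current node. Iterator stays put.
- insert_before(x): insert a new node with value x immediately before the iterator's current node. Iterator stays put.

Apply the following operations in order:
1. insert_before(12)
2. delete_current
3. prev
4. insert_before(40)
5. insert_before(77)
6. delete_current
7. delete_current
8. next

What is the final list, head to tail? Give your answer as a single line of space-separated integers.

Answer: 40 77 3 8 9 4

Derivation:
After 1 (insert_before(12)): list=[12, 6, 1, 3, 8, 9, 4] cursor@6
After 2 (delete_current): list=[12, 1, 3, 8, 9, 4] cursor@1
After 3 (prev): list=[12, 1, 3, 8, 9, 4] cursor@12
After 4 (insert_before(40)): list=[40, 12, 1, 3, 8, 9, 4] cursor@12
After 5 (insert_before(77)): list=[40, 77, 12, 1, 3, 8, 9, 4] cursor@12
After 6 (delete_current): list=[40, 77, 1, 3, 8, 9, 4] cursor@1
After 7 (delete_current): list=[40, 77, 3, 8, 9, 4] cursor@3
After 8 (next): list=[40, 77, 3, 8, 9, 4] cursor@8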